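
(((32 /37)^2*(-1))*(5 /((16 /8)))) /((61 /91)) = -2.79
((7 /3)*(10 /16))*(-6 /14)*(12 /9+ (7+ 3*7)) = -55 /3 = -18.33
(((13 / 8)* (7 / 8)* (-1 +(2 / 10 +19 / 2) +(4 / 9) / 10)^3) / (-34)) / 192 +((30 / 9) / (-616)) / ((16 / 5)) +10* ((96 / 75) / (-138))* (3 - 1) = -179530509304483 / 539394121728000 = -0.33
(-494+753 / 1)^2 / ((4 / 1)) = 67081 / 4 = 16770.25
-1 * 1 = -1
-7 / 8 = -0.88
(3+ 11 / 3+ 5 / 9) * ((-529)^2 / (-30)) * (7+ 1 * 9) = -29103464 / 27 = -1077906.07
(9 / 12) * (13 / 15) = 13 / 20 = 0.65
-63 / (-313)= 63 / 313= 0.20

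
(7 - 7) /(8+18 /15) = 0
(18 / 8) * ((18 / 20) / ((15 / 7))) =189 / 200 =0.94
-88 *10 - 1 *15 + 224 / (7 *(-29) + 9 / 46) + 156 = -6904435 / 9329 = -740.10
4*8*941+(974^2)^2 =899986183088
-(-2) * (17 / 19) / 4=17 / 38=0.45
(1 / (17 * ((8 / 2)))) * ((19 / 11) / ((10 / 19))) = 361 / 7480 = 0.05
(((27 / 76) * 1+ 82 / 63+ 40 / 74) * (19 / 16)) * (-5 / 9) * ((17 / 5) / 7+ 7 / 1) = -50995811 / 4699296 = -10.85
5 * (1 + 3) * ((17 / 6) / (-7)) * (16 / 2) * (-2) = 2720 / 21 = 129.52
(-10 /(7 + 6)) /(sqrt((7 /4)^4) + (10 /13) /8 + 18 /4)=-160 /1593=-0.10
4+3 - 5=2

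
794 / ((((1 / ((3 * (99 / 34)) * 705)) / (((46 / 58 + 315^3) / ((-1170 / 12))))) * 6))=-128798224801686 / 493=-261254005682.93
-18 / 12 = -3 / 2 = -1.50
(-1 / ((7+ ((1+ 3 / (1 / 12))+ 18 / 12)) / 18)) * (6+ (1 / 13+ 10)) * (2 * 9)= -135432 / 1183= -114.48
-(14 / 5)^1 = -14 / 5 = -2.80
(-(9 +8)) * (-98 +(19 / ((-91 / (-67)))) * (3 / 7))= 1564.08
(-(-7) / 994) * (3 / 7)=3 / 994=0.00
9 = 9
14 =14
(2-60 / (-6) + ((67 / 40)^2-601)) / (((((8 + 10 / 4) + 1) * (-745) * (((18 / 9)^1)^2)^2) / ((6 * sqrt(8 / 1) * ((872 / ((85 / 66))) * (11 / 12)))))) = 37110324537 * sqrt(2) / 1165180000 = 45.04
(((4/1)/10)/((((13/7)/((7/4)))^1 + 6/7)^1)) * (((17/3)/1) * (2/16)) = 833/5640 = 0.15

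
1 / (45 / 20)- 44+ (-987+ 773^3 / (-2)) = -4157027803 / 18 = -230945989.06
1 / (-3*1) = -1 / 3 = -0.33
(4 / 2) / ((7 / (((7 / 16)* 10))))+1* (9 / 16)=29 / 16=1.81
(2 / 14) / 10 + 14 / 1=981 / 70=14.01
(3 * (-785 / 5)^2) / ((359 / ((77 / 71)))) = 5693919 / 25489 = 223.39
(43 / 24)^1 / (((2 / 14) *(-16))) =-301 / 384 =-0.78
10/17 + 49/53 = 1363/901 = 1.51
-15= -15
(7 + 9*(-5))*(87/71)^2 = -287622/5041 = -57.06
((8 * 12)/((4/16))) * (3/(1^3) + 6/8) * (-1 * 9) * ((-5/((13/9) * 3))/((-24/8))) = -64800/13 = -4984.62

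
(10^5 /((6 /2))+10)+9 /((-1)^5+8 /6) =33370.33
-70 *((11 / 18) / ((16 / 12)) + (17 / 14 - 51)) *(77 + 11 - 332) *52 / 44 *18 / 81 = -65715910 / 297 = -221265.69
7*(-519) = -3633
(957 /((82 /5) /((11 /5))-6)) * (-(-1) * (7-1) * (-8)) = -31581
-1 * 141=-141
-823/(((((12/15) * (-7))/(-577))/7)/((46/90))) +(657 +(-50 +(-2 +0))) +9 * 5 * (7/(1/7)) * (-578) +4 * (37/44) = -624599491/396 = -1577271.44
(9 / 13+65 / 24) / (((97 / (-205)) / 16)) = -435010 / 3783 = -114.99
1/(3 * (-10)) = -1/30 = -0.03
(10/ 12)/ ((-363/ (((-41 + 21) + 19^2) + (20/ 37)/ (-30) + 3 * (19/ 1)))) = -10040/ 10989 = -0.91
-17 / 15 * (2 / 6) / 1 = -17 / 45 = -0.38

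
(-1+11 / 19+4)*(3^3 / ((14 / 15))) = 13770 / 133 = 103.53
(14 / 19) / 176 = 7 / 1672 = 0.00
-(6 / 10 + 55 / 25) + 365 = 362.20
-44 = -44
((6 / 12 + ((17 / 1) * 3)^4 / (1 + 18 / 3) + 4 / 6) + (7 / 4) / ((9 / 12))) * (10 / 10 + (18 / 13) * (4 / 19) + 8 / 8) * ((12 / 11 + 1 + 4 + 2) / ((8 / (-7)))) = -15678665.32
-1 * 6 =-6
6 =6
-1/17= -0.06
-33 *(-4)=132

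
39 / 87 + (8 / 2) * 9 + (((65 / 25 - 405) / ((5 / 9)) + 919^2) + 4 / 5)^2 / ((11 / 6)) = 77436709083253481 / 199375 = 388397286937.95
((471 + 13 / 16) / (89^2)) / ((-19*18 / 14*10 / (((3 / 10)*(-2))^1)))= 0.00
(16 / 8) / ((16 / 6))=3 / 4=0.75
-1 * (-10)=10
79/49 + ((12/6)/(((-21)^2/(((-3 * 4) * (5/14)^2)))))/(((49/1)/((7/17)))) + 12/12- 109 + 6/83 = -7563714955/71144031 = -106.32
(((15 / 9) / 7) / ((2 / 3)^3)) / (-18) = -5 / 112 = -0.04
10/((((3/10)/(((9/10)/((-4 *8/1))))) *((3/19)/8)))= -95/2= -47.50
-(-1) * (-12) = -12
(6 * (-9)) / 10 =-27 / 5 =-5.40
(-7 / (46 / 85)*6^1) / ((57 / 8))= -4760 / 437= -10.89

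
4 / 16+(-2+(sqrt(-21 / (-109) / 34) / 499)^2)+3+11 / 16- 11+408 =2945108878867 / 7382381648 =398.94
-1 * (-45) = 45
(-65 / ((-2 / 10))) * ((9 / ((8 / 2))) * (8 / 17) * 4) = 23400 / 17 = 1376.47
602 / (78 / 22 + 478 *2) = 6622 / 10555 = 0.63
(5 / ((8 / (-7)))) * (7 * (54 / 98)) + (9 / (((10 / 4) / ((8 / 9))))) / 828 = -16.87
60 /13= 4.62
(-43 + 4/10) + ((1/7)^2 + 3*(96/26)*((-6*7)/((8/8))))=-1617376/3185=-507.81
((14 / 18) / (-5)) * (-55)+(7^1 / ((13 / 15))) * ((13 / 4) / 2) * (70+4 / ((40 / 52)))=8960 / 9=995.56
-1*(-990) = 990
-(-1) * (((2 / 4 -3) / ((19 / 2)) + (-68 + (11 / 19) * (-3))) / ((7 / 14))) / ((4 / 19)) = -665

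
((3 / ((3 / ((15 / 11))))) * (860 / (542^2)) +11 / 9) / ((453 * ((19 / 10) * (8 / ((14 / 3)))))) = 0.00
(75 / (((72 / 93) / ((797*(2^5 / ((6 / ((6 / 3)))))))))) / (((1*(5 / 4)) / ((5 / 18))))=183014.81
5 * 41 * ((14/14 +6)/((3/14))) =20090/3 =6696.67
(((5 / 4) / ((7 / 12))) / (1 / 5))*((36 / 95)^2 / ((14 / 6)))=11664 / 17689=0.66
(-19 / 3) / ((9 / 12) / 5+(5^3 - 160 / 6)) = -20 / 311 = -0.06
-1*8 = -8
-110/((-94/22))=1210/47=25.74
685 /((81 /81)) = 685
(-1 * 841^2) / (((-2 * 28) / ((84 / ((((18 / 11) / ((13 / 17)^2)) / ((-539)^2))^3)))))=111419896841859822446597114887139 / 93846868272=1187252157620510421017.12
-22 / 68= -11 / 34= -0.32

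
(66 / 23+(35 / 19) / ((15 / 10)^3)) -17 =-160285 / 11799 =-13.58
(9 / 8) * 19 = 171 / 8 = 21.38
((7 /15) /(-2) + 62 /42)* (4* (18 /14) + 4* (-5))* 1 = -4524 /245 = -18.47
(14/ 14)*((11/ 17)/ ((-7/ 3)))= -33/ 119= -0.28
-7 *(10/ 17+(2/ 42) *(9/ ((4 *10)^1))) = -2851/ 680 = -4.19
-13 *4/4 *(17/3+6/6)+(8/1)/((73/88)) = -77.02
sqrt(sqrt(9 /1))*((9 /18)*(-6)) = -3*sqrt(3) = -5.20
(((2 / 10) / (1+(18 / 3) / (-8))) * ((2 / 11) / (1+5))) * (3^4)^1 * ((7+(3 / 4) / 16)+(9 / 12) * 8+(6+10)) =57.04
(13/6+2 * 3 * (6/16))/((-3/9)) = -53/4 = -13.25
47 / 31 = 1.52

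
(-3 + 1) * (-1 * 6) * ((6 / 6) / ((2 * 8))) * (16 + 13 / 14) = 711 / 56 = 12.70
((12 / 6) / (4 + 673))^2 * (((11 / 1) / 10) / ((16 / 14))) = 77 / 9166580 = 0.00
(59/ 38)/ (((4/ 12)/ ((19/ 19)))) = 177/ 38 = 4.66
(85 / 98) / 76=85 / 7448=0.01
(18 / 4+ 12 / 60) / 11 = 47 / 110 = 0.43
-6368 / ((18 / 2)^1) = -6368 / 9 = -707.56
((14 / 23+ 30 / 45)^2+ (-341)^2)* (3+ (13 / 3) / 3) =22144863400 / 42849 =516811.67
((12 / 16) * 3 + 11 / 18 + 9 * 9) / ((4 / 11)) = 33209 / 144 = 230.62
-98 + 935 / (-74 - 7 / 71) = -581963 / 5261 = -110.62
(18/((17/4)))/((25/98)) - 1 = 6631/425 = 15.60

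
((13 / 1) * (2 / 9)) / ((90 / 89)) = 1157 / 405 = 2.86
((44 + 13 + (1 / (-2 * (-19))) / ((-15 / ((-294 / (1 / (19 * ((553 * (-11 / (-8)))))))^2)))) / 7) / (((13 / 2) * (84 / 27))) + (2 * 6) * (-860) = -45579042965577 / 203840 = -223602055.36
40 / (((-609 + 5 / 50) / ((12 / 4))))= -1200 / 6089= -0.20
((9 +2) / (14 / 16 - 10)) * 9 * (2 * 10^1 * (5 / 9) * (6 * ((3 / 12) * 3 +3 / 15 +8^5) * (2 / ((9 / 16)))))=-18455472640 / 219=-84271564.57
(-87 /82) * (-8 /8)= 87 /82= 1.06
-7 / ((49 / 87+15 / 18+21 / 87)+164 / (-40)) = 145 / 51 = 2.84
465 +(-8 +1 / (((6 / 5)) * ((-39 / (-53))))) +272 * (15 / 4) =345883 / 234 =1478.13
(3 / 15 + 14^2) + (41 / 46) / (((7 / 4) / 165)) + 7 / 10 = 452309 / 1610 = 280.94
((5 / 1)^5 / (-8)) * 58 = -90625 / 4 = -22656.25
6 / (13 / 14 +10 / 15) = 252 / 67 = 3.76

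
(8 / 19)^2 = 64 / 361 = 0.18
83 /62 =1.34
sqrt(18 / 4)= 3*sqrt(2) / 2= 2.12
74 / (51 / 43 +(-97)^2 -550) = 0.01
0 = 0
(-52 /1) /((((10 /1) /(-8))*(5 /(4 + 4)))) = 1664 /25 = 66.56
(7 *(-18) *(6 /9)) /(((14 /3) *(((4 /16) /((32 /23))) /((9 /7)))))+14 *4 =-11720 /161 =-72.80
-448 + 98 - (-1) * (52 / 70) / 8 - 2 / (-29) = -1420343 / 4060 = -349.84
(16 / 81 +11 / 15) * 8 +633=259381 / 405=640.45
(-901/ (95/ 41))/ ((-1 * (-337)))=-36941/ 32015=-1.15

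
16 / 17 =0.94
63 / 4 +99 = 459 / 4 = 114.75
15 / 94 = 0.16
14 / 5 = 2.80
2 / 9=0.22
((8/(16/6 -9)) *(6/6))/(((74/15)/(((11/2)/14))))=-495/4921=-0.10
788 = 788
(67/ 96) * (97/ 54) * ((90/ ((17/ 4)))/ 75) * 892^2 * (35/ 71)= 4524642794/ 32589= 138839.57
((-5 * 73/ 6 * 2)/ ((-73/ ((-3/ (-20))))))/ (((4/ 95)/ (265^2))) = 6671375/ 16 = 416960.94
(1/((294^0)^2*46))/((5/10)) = 1/23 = 0.04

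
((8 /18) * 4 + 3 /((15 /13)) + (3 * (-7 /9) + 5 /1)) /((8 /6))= 317 /60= 5.28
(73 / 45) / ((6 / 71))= 5183 / 270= 19.20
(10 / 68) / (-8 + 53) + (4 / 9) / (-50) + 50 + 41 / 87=11195803 / 221850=50.47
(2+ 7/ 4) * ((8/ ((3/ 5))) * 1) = 50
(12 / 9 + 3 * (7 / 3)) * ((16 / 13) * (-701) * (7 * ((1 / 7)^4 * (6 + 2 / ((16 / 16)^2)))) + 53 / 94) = -162.99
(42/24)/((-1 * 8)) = -7/32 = -0.22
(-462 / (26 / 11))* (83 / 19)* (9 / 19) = -404.46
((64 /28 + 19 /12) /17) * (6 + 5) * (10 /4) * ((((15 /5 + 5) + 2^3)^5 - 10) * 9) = 28114675875 /476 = 59064445.12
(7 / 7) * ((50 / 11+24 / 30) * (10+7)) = 4998 / 55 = 90.87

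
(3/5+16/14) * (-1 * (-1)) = 61/35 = 1.74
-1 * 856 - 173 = -1029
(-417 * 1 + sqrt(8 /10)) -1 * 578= -995 + 2 * sqrt(5) /5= -994.11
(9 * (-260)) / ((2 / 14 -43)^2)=-637 / 500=-1.27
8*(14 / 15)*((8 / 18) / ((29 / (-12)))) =-1792 / 1305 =-1.37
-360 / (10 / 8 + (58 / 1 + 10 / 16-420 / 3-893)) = 0.37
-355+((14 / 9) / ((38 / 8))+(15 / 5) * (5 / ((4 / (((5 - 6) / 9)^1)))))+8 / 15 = -1212581 / 3420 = -354.56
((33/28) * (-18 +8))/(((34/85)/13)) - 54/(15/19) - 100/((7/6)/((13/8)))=-82701/140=-590.72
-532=-532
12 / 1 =12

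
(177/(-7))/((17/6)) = -1062/119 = -8.92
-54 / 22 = -27 / 11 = -2.45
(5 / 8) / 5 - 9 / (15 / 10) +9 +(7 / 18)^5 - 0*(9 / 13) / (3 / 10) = 5921707 / 1889568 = 3.13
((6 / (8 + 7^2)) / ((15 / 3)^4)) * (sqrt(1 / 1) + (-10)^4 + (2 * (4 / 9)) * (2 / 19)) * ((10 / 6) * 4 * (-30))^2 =218903936 / 3249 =67375.79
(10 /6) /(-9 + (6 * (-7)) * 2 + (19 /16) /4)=-0.02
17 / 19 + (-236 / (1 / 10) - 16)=-45127 / 19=-2375.11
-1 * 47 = -47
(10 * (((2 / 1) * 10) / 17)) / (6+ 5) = 200 / 187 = 1.07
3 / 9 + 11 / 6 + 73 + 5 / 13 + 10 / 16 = 76.18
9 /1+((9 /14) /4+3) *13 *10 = 11757 /28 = 419.89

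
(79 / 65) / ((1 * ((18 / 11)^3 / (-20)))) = -105149 / 18954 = -5.55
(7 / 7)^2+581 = 582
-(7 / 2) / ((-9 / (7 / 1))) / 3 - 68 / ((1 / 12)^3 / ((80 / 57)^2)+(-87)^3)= 39653767969511 / 43695098246106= 0.91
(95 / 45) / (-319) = -19 / 2871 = -0.01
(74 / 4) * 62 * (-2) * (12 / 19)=-27528 / 19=-1448.84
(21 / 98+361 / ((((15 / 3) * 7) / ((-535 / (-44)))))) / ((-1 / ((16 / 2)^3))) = -4952704 / 77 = -64320.83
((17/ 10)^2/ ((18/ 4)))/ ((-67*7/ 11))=-3179/ 211050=-0.02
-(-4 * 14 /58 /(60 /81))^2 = -35721 /21025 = -1.70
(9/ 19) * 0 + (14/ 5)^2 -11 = -79/ 25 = -3.16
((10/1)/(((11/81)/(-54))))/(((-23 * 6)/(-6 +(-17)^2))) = 2063070/253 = 8154.43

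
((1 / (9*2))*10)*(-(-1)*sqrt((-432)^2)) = 240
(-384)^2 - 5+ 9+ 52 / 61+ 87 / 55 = 494736467 / 3355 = 147462.43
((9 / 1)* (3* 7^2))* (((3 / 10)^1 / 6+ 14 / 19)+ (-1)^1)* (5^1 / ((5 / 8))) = -214326 / 95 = -2256.06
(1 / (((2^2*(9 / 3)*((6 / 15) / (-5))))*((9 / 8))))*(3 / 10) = -5 / 18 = -0.28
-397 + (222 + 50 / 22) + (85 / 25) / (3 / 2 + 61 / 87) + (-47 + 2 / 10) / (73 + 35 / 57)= -7593404773 / 44194370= -171.82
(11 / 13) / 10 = 11 / 130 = 0.08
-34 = -34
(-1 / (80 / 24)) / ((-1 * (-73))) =-3 / 730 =-0.00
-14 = -14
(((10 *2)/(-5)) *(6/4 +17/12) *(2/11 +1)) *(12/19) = -1820/209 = -8.71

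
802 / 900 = 401 / 450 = 0.89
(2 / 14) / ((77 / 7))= 1 / 77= 0.01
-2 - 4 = -6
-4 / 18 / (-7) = 2 / 63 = 0.03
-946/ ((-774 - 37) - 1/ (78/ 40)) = 36894/ 31649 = 1.17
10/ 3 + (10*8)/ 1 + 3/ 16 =4009/ 48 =83.52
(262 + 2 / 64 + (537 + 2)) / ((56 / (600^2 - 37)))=9226931579 / 1792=5148957.35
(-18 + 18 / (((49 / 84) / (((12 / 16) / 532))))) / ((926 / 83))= -2775105 / 1724212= -1.61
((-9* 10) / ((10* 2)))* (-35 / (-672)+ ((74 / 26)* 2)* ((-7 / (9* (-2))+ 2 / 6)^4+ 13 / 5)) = -17216903 / 233280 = -73.80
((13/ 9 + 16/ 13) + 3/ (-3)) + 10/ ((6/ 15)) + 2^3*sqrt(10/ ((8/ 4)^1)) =8*sqrt(5) + 3121/ 117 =44.56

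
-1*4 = -4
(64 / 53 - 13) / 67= -0.18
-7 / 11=-0.64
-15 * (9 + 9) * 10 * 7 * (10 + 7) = -321300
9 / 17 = 0.53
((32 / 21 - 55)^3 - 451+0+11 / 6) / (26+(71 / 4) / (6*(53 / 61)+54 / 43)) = -4590757361584 / 860349105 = -5335.92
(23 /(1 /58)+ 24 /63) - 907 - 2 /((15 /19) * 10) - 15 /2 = 440609 /1050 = 419.63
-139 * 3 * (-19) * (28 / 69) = 73948 / 23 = 3215.13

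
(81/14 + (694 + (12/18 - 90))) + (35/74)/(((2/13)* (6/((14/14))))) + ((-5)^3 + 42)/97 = 122622167/200984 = 610.11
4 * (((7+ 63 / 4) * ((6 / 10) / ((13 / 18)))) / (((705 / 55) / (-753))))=-1043658 / 235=-4441.10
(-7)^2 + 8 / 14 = 347 / 7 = 49.57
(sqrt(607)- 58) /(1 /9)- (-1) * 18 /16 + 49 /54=-112313 /216 + 9 * sqrt(607)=-298.23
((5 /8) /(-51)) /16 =-5 /6528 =-0.00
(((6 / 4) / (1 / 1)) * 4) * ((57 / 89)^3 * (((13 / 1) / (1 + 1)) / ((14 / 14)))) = 7222527 / 704969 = 10.25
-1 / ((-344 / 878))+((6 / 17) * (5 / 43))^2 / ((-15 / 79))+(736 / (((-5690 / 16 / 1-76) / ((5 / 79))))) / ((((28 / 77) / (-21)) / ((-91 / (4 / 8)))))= -219968137117763 / 194355645476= -1131.78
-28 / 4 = -7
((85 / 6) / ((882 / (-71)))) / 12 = -6035 / 63504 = -0.10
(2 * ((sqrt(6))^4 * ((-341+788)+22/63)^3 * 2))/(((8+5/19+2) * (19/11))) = 3939801395989712/5417685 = 727211234.32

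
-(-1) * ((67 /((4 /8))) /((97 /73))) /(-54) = -4891 /2619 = -1.87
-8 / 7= -1.14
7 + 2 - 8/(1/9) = -63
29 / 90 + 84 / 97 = 1.19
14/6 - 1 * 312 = -929/3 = -309.67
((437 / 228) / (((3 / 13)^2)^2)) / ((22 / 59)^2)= 2286679343 / 470448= 4860.64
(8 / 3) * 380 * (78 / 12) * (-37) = -731120 / 3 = -243706.67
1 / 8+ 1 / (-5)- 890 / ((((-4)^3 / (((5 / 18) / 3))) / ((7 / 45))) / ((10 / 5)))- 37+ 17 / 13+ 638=304594967 / 505440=602.63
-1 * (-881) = 881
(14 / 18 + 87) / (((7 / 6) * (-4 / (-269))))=106255 / 21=5059.76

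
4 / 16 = 1 / 4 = 0.25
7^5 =16807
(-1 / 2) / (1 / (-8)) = 4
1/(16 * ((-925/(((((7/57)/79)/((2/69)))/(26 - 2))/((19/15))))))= -161/1350659840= -0.00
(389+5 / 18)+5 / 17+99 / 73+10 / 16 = 391.55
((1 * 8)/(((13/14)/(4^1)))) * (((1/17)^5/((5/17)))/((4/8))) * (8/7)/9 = 1024/48859785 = 0.00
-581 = -581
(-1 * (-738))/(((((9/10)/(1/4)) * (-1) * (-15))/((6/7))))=82/7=11.71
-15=-15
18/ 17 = 1.06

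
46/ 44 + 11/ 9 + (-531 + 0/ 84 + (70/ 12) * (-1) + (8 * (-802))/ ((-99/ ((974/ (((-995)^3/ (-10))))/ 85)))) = -295415413530794/ 552627004875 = -534.57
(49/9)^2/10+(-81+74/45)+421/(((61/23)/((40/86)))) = -5438771/2124630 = -2.56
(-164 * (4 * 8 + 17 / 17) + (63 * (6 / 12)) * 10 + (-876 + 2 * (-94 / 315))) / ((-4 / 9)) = 1881683 / 140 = 13440.59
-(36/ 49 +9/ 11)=-837/ 539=-1.55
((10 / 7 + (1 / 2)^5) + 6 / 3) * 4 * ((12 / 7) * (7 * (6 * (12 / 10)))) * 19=159030 / 7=22718.57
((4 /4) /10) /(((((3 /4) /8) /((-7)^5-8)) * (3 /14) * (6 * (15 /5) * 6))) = -62776 /81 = -775.01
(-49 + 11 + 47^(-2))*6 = -503646/2209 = -228.00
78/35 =2.23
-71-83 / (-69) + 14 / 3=-1498 / 23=-65.13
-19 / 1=-19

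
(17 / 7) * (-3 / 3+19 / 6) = 221 / 42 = 5.26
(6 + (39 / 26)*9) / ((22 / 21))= 18.61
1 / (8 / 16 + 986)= 2 / 1973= 0.00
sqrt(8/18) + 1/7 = 17/21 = 0.81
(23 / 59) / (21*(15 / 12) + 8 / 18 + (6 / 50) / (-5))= 103500 / 7081003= 0.01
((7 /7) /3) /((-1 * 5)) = -1 /15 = -0.07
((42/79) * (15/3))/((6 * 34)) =35/2686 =0.01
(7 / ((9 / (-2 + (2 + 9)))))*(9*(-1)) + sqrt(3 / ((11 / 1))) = -62.48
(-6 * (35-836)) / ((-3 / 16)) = -25632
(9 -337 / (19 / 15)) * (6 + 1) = -34188 / 19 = -1799.37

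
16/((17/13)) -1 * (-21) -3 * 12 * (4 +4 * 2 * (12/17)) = -5339/17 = -314.06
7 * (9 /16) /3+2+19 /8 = 91 /16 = 5.69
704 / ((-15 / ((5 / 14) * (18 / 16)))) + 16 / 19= -2396 / 133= -18.02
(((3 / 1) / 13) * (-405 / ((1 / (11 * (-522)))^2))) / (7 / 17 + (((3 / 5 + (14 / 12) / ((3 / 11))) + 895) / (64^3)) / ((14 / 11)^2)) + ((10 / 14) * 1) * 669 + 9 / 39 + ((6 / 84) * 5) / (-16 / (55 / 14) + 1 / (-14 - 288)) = -213205283917668490937593993 / 28636321756673527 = -7445274771.30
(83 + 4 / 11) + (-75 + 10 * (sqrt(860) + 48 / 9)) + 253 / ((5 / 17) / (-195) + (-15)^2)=309253651 / 4922742 + 20 * sqrt(215)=356.08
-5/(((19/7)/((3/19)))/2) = -210/361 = -0.58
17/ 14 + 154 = 2173/ 14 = 155.21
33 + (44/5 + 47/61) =12984/305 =42.57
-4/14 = -2/7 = -0.29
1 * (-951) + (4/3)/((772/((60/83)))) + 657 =-294.00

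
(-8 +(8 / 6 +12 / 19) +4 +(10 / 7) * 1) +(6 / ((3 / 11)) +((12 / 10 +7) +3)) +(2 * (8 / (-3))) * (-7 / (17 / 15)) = 2222608 / 33915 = 65.53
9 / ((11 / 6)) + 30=384 / 11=34.91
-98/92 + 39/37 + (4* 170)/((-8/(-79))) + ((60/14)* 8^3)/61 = 4906287717/726754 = 6750.96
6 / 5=1.20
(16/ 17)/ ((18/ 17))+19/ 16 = 299/ 144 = 2.08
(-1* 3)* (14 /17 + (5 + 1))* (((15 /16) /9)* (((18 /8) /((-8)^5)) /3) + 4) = -729808461 /8912896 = -81.88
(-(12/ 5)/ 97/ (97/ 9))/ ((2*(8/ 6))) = -0.00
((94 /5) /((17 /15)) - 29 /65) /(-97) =-17837 /107185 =-0.17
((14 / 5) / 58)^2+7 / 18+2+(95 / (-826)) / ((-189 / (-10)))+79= 267130169461 / 3282296850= 81.39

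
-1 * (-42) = 42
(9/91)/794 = 9/72254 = 0.00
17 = 17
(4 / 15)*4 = 16 / 15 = 1.07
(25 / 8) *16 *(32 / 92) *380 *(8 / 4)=304000 / 23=13217.39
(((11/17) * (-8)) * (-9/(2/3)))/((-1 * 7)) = -1188/119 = -9.98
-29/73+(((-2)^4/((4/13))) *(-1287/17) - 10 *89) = -5990435/1241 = -4827.10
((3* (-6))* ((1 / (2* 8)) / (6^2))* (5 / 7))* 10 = -0.22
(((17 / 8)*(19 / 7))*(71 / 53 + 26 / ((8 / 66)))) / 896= 7389917 / 5318656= 1.39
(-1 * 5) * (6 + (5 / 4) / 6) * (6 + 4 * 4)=-8195 / 12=-682.92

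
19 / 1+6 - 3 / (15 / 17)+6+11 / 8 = 1159 / 40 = 28.98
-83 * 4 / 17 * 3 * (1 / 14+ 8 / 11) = -61254 / 1309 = -46.79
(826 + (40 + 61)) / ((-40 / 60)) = -2781 / 2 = -1390.50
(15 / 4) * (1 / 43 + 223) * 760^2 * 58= 1204772520000 / 43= 28017965581.40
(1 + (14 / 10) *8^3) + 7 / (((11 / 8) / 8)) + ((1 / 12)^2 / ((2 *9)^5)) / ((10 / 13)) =22703295569039 / 29930757120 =758.53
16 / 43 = 0.37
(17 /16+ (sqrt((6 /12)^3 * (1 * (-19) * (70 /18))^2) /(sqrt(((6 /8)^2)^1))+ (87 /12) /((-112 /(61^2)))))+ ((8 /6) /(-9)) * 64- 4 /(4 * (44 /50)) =-33320369 /133056+ 665 * sqrt(2) /27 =-215.59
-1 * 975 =-975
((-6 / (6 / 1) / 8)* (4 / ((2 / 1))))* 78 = -39 / 2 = -19.50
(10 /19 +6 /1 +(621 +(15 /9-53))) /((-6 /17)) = -558331 /342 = -1632.55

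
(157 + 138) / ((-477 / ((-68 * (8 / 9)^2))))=1283840 / 38637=33.23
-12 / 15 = -0.80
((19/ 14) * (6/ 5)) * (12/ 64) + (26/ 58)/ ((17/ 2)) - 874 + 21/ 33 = -2651213067/ 3036880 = -873.01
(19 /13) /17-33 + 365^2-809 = 29256662 /221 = 132383.09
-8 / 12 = -2 / 3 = -0.67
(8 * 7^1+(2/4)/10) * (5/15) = 1121/60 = 18.68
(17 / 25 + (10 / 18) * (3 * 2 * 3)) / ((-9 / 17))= -1513 / 75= -20.17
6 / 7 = 0.86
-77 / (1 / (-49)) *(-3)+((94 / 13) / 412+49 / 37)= -1121421473 / 99086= -11317.66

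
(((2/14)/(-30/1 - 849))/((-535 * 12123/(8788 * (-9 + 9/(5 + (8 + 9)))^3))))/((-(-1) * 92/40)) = -26159679/430926925187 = -0.00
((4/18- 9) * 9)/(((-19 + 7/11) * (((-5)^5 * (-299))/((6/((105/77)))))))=9559/471859375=0.00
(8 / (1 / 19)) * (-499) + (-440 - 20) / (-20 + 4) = -303277 / 4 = -75819.25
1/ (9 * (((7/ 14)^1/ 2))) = 4/ 9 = 0.44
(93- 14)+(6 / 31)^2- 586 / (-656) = 25194813 / 315208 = 79.93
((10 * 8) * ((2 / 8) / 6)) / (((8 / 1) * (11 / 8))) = 10 / 33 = 0.30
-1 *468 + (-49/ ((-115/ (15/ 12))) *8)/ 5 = -53722/ 115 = -467.15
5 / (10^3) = 1 / 200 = 0.00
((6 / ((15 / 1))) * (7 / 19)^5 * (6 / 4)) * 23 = 1159683 / 12380495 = 0.09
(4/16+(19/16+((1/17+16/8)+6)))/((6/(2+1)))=4.75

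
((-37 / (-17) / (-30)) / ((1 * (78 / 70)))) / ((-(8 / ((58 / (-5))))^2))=0.14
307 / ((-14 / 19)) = -5833 / 14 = -416.64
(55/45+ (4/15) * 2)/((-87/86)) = -6794/3915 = -1.74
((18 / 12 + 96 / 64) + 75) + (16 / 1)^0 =79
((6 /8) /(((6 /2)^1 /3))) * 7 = 21 /4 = 5.25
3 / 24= 1 / 8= 0.12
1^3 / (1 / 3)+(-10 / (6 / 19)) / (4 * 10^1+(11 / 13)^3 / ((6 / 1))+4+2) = 2.31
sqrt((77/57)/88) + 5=sqrt(798)/228 + 5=5.12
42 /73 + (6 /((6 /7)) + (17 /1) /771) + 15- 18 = 258755 /56283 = 4.60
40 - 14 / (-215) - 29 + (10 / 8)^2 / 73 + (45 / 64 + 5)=16864863 / 1004480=16.79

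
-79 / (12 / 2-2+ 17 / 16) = -1264 / 81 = -15.60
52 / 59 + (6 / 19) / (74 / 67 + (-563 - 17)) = 19148425 / 21739553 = 0.88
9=9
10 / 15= 2 / 3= 0.67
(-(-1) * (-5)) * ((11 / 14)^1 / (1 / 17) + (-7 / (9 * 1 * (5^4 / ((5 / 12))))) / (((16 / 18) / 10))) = -112151 / 1680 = -66.76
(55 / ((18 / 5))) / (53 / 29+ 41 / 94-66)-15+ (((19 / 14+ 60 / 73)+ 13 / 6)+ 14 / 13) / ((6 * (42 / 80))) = -1374772400 / 101697687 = -13.52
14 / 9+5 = 59 / 9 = 6.56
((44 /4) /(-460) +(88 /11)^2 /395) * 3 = 15057 /36340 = 0.41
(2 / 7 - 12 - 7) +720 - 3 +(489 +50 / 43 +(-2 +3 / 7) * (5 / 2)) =713081 / 602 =1184.52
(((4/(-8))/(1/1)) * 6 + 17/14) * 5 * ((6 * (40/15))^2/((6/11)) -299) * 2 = -9125/3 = -3041.67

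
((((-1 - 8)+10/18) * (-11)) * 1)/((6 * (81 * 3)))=418/6561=0.06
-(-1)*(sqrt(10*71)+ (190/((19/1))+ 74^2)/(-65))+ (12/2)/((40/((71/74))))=-124699/1480+ sqrt(710)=-57.61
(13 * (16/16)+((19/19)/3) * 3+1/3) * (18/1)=258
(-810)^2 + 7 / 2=1312207 / 2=656103.50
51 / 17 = 3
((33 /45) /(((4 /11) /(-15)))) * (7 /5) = -847 /20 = -42.35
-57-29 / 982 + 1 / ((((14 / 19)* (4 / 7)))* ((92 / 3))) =-20581117 / 361376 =-56.95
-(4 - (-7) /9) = -43 /9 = -4.78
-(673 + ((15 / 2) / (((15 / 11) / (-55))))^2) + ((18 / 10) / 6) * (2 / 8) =-3687167 / 40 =-92179.18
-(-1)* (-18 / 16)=-9 / 8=-1.12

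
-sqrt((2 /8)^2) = -1 /4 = -0.25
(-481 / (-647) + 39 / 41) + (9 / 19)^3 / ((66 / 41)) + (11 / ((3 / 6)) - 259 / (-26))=877406923111 / 26018663099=33.72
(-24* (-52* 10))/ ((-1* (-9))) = 4160/ 3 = 1386.67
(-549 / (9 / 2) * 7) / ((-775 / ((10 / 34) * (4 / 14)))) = 244 / 2635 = 0.09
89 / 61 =1.46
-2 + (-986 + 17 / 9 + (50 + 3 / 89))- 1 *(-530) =-325268 / 801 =-406.08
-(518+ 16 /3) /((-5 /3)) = 314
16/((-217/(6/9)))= -32/651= -0.05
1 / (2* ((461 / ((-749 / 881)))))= -749 / 812282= -0.00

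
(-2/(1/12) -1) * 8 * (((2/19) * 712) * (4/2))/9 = -569600/171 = -3330.99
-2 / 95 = -0.02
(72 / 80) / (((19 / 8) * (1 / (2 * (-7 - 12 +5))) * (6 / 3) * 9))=-56 / 95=-0.59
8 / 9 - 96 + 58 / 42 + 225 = 8270 / 63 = 131.27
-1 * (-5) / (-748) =-5 / 748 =-0.01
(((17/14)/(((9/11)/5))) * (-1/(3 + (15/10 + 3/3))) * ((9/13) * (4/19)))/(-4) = 85/1729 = 0.05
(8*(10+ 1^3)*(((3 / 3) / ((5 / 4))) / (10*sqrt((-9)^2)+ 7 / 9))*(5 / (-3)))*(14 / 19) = -14784 / 15523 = -0.95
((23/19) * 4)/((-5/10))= -184/19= -9.68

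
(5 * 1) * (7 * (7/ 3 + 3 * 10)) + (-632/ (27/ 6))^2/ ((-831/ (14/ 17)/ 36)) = 54412519/ 127143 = 427.96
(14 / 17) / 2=7 / 17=0.41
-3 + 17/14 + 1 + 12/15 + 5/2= 88/35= 2.51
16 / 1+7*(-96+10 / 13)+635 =-203 / 13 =-15.62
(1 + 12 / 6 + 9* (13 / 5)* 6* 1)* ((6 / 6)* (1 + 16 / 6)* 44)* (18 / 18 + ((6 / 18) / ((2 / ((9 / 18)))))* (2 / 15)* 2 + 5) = 31348196 / 225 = 139325.32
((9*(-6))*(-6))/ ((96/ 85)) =2295/ 8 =286.88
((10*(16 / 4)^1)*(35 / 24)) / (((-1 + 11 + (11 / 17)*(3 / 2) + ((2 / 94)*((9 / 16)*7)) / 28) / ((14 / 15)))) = 5011328 / 1010061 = 4.96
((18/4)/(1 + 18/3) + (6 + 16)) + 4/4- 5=261/14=18.64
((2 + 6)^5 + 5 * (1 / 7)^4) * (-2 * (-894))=140672639724 / 2401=58589187.72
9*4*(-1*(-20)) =720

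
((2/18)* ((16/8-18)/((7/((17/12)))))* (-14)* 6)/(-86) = -136/387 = -0.35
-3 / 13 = -0.23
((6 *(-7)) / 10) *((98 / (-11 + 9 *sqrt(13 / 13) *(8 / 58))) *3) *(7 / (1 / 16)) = 20053152 / 1415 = 14171.84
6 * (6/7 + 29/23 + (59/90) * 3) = 19729/805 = 24.51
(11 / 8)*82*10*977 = 2203135 / 2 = 1101567.50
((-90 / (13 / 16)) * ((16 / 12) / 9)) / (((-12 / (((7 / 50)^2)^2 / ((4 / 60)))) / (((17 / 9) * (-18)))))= -163268 / 609375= -0.27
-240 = -240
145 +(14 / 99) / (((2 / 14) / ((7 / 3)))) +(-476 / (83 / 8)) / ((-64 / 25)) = 8146241 / 49302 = 165.23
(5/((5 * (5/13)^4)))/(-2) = -28561/1250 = -22.85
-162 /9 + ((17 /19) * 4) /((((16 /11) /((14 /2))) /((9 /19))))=-14211 /1444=-9.84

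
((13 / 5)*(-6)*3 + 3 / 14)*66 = -107613 / 35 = -3074.66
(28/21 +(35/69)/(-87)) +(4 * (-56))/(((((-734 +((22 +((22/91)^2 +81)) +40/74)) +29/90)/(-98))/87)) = -316008279762619067/104301420229791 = -3029.76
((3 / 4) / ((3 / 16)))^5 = 1024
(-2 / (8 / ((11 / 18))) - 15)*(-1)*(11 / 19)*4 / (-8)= -12001 / 2736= -4.39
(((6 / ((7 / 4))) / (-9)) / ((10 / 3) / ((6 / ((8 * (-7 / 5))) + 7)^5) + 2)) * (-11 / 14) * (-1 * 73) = -311988377311006 / 28561060540607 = -10.92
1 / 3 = 0.33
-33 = -33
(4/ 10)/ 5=2/ 25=0.08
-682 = -682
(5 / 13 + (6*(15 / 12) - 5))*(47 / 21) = 1175 / 182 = 6.46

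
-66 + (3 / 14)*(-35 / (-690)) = -6071 / 92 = -65.99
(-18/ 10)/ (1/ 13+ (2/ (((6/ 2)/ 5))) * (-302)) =351/ 196285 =0.00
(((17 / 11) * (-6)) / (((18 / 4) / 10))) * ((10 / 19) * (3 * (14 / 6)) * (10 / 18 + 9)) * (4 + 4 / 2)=-8187200 / 1881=-4352.58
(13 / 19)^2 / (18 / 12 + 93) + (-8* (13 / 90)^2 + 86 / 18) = 23619949 / 5117175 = 4.62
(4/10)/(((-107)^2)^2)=2/655398005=0.00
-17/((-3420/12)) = 17/285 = 0.06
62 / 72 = 31 / 36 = 0.86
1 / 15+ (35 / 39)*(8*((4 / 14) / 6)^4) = 361379 / 5417685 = 0.07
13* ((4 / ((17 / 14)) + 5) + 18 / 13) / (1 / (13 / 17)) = 27807 / 289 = 96.22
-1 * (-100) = 100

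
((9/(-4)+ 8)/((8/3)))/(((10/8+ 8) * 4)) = 69/1184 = 0.06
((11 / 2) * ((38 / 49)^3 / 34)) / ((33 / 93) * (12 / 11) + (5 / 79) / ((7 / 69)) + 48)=369549202 / 240059675205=0.00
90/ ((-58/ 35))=-1575/ 29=-54.31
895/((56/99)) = 1582.23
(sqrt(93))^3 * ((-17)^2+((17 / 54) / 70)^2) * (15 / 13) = 128009784559 * sqrt(93) / 4127760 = 299068.18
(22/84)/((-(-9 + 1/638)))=3509/120561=0.03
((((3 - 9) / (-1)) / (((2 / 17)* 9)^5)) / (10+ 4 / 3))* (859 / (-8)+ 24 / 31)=-2208044677 / 52068096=-42.41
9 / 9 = 1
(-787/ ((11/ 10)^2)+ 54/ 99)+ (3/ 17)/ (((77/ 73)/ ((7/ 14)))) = -18712483/ 28798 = -649.78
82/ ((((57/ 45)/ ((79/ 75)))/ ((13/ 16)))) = 42107/ 760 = 55.40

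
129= 129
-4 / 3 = -1.33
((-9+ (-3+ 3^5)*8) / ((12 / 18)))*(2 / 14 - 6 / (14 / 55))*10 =-671580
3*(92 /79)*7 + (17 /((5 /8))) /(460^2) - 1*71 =-486281907 /10447750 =-46.54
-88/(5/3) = -52.80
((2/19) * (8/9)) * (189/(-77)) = -48/209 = -0.23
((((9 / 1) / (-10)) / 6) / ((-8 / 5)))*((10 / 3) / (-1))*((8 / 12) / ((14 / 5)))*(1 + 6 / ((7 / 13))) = -2125 / 2352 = -0.90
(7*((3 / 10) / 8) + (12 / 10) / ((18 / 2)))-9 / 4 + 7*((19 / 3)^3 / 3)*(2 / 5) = 1524401 / 6480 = 235.25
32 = 32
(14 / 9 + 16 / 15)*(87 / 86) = 1711 / 645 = 2.65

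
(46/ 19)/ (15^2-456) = -46/ 4389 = -0.01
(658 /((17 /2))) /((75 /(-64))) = -66.06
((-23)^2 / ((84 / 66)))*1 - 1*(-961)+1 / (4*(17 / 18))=163852 / 119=1376.91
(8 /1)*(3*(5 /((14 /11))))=660 /7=94.29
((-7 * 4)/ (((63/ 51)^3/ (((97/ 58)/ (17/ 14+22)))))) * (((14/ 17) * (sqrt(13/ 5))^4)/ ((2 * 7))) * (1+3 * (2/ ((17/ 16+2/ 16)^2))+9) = -7501406536/ 1236650625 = -6.07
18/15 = 6/5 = 1.20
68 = 68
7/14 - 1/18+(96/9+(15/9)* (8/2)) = 17.78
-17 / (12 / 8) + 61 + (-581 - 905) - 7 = -4330 / 3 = -1443.33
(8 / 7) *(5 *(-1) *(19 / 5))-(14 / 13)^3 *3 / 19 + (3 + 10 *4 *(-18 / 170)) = -114979741 / 4967417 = -23.15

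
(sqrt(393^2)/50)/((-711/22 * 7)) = -1441/41475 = -0.03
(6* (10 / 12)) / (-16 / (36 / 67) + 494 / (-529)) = -23805 / 146218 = -0.16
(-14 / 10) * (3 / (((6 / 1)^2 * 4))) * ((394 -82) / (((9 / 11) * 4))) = -1001 / 360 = -2.78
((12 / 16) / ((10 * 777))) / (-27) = -1 / 279720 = -0.00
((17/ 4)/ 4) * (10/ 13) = 0.82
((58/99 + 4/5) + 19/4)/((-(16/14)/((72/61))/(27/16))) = -2296161/214720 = -10.69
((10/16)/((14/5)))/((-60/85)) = -425/1344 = -0.32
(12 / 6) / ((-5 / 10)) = -4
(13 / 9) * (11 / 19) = 143 / 171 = 0.84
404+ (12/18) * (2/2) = 404.67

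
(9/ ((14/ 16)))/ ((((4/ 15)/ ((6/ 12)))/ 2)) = 270/ 7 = 38.57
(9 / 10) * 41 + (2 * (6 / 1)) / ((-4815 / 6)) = 39467 / 1070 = 36.89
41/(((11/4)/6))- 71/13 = 12011/143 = 83.99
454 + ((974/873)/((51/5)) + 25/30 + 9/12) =81155227/178092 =455.69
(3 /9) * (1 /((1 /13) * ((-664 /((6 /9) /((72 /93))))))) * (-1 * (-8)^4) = 51584 /2241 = 23.02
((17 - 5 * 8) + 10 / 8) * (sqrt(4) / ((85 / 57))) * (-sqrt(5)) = 4959 * sqrt(5) / 170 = 65.23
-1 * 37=-37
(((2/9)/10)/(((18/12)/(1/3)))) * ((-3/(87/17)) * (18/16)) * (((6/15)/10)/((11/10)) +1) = -323/95700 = -0.00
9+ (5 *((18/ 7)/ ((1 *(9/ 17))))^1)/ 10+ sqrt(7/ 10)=sqrt(70)/ 10+ 80/ 7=12.27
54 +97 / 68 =3769 / 68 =55.43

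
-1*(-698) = 698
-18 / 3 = -6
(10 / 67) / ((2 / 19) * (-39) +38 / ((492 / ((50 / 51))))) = -1191870 / 32178023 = -0.04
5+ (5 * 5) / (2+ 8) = 15 / 2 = 7.50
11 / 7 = 1.57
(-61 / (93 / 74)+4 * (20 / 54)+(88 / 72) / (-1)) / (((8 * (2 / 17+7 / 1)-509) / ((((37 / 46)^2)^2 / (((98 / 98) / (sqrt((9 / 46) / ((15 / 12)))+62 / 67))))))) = 1287460521433 * sqrt(230) / 1104020765715600+1287460521433 / 31123166046120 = 0.06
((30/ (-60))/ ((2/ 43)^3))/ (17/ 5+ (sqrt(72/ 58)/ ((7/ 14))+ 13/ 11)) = -887695655/ 624896+ 240508675 *sqrt(29)/ 1874688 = -729.67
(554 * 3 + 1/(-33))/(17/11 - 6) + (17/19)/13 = -373.03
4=4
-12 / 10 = -6 / 5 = -1.20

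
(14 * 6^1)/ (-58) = -42/ 29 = -1.45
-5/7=-0.71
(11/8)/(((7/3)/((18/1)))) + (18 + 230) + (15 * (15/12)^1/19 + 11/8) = 277671/1064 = 260.97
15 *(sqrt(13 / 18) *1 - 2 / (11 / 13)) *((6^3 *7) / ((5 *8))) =-14742 / 11+189 *sqrt(26) / 2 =-858.32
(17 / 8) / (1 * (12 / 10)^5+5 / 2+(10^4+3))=53125 / 250199708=0.00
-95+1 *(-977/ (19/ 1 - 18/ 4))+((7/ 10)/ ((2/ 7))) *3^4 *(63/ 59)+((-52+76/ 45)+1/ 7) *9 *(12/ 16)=-34626799/ 119770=-289.11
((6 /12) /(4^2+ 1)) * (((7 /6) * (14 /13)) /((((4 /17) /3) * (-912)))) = -0.00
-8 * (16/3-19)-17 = 92.33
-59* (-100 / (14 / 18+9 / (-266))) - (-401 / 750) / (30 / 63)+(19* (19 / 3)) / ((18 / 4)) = 956760185209 / 120217500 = 7958.58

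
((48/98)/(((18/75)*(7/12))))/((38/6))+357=2330169/6517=357.55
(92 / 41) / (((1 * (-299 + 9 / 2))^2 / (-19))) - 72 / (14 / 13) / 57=-6149132 / 5240333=-1.17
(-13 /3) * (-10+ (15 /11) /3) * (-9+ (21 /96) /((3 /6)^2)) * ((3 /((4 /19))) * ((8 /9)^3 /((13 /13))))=-8990800 /2673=-3363.56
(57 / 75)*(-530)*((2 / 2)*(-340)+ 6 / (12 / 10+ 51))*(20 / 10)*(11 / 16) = 32754689 / 174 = 188245.34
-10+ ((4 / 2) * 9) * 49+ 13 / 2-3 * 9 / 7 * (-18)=13271 / 14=947.93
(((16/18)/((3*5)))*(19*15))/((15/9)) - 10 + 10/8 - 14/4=-127/60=-2.12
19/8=2.38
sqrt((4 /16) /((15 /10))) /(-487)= -sqrt(6) /2922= -0.00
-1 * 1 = -1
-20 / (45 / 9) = -4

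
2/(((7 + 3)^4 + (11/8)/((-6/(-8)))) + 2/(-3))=12/60007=0.00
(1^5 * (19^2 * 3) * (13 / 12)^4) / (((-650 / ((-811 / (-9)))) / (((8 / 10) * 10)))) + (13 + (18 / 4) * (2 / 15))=-637930207 / 388800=-1640.77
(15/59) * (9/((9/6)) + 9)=225/59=3.81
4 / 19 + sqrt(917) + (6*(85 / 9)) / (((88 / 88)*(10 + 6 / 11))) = 18461 / 3306 + sqrt(917) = 35.87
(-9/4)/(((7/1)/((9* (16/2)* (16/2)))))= -1296/7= -185.14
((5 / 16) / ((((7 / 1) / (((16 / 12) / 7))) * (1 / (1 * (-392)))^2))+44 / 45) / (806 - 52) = 29422 / 16965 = 1.73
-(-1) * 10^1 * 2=20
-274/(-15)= 274/15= 18.27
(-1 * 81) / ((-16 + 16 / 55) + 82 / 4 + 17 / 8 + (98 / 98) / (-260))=-51480 / 4393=-11.72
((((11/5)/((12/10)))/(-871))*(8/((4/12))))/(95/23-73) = 23/31356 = 0.00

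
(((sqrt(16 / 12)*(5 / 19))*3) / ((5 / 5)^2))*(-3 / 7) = -30*sqrt(3) / 133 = -0.39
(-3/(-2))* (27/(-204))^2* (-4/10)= -243/23120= -0.01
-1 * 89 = -89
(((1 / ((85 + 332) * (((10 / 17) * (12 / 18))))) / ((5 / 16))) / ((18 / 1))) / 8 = 17 / 125100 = 0.00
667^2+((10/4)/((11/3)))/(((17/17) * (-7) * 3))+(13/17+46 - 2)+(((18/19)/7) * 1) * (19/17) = 1164836907/2618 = 444933.88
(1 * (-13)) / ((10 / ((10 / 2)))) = -13 / 2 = -6.50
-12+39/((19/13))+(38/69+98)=148451/1311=113.23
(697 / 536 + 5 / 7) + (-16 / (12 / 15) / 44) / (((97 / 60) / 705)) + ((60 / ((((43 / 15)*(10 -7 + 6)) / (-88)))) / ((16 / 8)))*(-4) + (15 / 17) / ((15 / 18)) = 626723370159 / 2926473704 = 214.16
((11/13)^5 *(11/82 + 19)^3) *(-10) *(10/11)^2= -642623938122375/25589884853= -25112.42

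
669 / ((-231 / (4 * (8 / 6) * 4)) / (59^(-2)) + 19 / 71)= -3039936 / 171274427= -0.02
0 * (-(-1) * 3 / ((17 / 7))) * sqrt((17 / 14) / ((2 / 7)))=0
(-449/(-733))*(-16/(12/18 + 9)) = -21552/21257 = -1.01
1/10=0.10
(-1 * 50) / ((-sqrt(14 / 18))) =150 * sqrt(7) / 7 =56.69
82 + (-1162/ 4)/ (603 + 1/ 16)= 786570/ 9649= 81.52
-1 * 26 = -26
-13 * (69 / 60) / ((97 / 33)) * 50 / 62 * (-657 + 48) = 30045015 / 12028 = 2497.92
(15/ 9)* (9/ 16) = 0.94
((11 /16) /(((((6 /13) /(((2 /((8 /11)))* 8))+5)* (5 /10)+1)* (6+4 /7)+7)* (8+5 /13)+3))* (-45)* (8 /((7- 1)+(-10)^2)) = -143143 /15640088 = -0.01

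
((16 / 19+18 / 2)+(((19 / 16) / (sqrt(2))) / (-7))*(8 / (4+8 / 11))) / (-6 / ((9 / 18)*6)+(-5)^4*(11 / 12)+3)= 2244 / 130853 - 627*sqrt(2) / 2506868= 0.02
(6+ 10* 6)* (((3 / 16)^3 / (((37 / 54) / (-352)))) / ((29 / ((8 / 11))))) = -5.61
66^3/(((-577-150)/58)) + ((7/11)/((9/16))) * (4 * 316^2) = 30871897744/71973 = 428937.21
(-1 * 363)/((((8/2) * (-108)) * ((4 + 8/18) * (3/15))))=121/128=0.95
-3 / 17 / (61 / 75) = -225 / 1037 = -0.22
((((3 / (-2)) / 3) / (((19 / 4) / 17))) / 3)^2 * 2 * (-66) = -50864 / 1083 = -46.97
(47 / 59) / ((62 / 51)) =2397 / 3658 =0.66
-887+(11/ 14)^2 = -173731/ 196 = -886.38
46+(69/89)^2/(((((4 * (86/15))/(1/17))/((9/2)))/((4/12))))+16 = 5744143237/92644016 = 62.00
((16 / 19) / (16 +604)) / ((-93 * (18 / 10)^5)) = -2500 / 3234527073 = -0.00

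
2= 2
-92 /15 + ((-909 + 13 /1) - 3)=-13577 /15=-905.13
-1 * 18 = -18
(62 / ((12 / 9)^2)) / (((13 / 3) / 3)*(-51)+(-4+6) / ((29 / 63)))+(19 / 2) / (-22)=-496181 / 530728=-0.93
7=7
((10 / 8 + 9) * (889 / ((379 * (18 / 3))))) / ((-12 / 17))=-619633 / 109152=-5.68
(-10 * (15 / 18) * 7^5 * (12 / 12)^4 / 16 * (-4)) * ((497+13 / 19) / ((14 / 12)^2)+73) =3501849925 / 228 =15358990.90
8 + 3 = 11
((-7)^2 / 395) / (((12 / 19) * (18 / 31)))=28861 / 85320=0.34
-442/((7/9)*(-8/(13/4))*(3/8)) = 8619/14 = 615.64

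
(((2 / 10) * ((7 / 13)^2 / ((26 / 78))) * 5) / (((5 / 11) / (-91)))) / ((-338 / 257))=2908983 / 21970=132.41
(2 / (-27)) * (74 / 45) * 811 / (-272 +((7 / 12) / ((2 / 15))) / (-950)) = 36488512 / 100467621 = 0.36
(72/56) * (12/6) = 18/7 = 2.57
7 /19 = 0.37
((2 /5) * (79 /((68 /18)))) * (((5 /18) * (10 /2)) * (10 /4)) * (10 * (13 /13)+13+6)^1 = 842.28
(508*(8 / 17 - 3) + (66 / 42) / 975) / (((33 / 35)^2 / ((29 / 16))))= -2619.80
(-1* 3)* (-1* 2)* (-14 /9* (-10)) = 280 /3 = 93.33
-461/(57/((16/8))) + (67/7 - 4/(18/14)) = -11629/1197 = -9.72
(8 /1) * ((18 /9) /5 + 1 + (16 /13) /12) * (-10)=-4688 /39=-120.21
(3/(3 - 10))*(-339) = 1017/7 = 145.29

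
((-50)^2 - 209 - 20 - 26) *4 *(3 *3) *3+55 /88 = 1939685 /8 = 242460.62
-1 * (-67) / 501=67 / 501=0.13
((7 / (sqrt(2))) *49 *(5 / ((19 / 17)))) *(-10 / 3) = -145775 *sqrt(2) / 57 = -3616.79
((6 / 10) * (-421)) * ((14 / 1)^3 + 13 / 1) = -696418.20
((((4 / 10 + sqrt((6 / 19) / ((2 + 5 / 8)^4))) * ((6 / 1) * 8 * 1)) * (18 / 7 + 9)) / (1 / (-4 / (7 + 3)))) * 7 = -15552 / 25 - 55296 * sqrt(114) / 4655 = -748.91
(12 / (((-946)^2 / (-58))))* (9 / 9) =-174 / 223729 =-0.00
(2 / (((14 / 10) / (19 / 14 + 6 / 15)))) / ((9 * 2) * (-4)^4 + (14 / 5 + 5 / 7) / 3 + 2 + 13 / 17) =0.00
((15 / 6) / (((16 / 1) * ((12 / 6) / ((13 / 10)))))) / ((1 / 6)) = 0.61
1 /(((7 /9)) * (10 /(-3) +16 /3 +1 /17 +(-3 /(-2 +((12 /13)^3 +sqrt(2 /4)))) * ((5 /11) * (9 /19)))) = 122228876645865 /265027766215807 - 70845213969387 * sqrt(2) /1325138831079035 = 0.39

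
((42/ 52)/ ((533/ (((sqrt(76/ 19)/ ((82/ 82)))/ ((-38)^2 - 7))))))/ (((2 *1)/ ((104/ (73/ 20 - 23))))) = -560/ 98803809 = -0.00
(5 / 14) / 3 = 5 / 42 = 0.12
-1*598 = -598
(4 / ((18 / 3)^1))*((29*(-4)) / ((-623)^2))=-232 / 1164387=-0.00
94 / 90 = 47 / 45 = 1.04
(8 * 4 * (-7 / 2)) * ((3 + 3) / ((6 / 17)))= -1904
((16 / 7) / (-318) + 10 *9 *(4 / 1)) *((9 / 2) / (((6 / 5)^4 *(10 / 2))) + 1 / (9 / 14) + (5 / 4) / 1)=3894031 / 3339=1166.23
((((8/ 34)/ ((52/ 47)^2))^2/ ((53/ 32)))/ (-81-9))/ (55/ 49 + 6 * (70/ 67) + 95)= -16019992723/ 6617481730089750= -0.00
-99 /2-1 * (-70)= 41 /2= 20.50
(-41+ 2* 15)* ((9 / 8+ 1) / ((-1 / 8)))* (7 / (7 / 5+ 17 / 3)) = 19635 / 106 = 185.24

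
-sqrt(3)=-1.73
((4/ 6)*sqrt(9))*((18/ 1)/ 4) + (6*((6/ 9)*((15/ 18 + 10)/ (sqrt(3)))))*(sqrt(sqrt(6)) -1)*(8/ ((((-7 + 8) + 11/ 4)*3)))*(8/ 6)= 9 + 3328*sqrt(3)*(-1 + 6^(1/ 4))/ 243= 22.40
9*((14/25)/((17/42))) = 5292/425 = 12.45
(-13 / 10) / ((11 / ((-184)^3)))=40491776 / 55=736214.11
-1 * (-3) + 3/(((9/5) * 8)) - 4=-19/24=-0.79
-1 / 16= -0.06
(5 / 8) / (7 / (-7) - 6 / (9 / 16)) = -3 / 56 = -0.05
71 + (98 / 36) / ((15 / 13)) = 19807 / 270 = 73.36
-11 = -11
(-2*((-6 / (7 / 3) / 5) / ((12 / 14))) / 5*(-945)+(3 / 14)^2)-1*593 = -803359 / 980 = -819.75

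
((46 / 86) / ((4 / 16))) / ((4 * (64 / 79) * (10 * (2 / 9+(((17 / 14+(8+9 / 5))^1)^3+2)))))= 0.00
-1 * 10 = -10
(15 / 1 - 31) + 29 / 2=-3 / 2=-1.50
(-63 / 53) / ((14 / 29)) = -261 / 106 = -2.46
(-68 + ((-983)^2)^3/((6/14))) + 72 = 6315665890239968995/3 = 2105221963413322998.33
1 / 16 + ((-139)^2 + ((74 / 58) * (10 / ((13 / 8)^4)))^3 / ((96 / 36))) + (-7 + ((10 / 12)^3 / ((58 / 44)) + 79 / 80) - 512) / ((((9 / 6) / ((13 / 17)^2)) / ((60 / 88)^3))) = 808228582644690931567210796489 / 41965398192721346011935552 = 19259.40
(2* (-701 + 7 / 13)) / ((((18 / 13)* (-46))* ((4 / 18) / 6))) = 593.87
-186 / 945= -62 / 315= -0.20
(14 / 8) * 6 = 21 / 2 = 10.50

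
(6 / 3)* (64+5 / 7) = 906 / 7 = 129.43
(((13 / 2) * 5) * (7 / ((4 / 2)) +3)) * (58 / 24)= 24505 / 48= 510.52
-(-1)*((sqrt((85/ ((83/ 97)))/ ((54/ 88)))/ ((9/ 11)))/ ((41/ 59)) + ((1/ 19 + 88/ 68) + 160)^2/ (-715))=-543194645/ 14919047 + 1298*sqrt(22583055)/ 275643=-14.03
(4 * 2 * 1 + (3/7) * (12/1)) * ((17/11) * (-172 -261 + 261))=-3493.61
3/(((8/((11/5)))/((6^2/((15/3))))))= 297/50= 5.94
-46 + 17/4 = -167/4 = -41.75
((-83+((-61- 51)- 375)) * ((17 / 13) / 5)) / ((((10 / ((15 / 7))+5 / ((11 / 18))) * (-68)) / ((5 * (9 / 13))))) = 84645 / 143312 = 0.59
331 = 331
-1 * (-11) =11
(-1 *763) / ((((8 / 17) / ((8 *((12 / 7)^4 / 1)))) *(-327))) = 117504 / 343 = 342.58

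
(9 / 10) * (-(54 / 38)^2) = -6561 / 3610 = -1.82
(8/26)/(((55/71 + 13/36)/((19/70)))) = 97128/1320865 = 0.07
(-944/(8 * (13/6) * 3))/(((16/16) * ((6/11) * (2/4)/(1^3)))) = -2596/39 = -66.56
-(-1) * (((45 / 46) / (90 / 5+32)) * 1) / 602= 9 / 276920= 0.00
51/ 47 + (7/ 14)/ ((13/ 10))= 898/ 611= 1.47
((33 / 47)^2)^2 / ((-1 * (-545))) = 1185921 / 2659426145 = 0.00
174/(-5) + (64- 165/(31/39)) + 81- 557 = -101429/155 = -654.38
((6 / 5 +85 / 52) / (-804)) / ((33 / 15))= -1 / 624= -0.00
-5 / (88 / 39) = -195 / 88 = -2.22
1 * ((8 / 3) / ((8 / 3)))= 1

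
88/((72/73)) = 803/9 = 89.22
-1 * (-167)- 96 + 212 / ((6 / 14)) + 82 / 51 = 567.27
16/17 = 0.94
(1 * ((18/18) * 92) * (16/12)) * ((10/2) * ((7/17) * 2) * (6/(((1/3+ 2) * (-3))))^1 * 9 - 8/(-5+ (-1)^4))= -186208/51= -3651.14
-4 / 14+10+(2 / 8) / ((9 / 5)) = 2483 / 252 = 9.85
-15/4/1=-15/4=-3.75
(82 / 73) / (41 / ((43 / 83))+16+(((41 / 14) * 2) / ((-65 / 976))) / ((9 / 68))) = -14438970 / 7318552147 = -0.00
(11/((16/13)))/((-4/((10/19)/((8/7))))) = -1.03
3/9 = 1/3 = 0.33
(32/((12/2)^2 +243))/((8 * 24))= 1/1674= 0.00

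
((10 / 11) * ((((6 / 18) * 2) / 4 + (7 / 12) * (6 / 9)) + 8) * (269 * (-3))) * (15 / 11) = -94150 / 11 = -8559.09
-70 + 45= -25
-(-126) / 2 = 63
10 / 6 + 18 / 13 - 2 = 41 / 39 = 1.05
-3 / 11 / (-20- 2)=3 / 242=0.01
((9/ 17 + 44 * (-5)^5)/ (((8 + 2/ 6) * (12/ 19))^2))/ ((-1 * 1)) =843834251/ 170000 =4963.73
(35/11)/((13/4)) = 140/143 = 0.98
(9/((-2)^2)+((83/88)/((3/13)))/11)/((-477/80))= -76130/173151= -0.44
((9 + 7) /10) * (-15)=-24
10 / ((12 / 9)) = 15 / 2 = 7.50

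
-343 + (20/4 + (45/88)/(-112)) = -3331373/9856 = -338.00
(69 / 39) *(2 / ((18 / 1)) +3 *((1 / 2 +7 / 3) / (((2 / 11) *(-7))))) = -38065 / 3276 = -11.62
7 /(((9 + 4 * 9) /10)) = 14 /9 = 1.56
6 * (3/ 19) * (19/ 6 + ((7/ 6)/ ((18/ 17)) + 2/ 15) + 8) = 6697/ 570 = 11.75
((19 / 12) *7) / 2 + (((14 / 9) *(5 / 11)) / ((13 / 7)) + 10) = 163937 / 10296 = 15.92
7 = 7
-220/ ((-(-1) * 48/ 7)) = -385/ 12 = -32.08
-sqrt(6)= -2.45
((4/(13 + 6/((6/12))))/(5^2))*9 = 0.06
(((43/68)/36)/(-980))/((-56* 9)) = 43/1209116160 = 0.00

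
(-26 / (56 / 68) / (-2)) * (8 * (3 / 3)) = 884 / 7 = 126.29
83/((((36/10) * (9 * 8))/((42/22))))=2905/4752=0.61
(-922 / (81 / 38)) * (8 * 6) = -560576 / 27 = -20762.07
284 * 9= 2556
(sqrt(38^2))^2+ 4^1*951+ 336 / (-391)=2051632 / 391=5247.14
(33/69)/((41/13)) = 143/943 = 0.15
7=7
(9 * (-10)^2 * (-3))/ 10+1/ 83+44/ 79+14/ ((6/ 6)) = -1674861/ 6557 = -255.43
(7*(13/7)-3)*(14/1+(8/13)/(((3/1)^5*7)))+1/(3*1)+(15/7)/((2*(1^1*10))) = 12422561/88452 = 140.44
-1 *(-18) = 18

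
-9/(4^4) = -9/256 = -0.04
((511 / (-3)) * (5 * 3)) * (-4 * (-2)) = -20440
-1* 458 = -458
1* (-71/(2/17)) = -1207/2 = -603.50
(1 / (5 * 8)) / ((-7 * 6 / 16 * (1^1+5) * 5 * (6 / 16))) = -4 / 4725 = -0.00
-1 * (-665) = 665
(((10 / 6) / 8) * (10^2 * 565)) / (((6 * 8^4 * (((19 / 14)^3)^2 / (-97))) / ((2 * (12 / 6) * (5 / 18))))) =-8.26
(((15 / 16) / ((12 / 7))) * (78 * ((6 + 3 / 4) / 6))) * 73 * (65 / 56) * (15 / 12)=5082.69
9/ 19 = 0.47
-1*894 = -894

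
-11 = -11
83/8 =10.38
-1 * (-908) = 908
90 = 90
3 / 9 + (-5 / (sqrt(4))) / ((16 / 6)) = -29 / 48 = -0.60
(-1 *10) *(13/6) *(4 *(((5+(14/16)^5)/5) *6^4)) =-123841.99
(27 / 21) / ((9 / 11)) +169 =1194 / 7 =170.57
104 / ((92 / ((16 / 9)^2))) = 6656 / 1863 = 3.57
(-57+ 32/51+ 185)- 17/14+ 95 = 158803/714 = 222.41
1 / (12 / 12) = 1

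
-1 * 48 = -48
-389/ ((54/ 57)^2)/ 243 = -140429/ 78732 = -1.78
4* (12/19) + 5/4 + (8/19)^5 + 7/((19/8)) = 66725103/9904396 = 6.74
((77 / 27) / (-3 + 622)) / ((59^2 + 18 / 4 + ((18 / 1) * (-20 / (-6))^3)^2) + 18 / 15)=770 / 74862732171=0.00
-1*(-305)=305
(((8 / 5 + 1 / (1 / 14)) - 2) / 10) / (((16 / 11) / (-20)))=-187 / 10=-18.70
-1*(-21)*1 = 21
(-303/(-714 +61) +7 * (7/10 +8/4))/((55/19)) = 2402493/359150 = 6.69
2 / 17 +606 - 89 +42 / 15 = 44193 / 85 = 519.92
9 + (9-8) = 10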